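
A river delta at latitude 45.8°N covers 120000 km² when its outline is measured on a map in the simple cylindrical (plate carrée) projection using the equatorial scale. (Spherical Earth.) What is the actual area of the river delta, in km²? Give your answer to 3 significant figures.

In the plate carrée (x = Rλ, y = Rφ), meridians are true-scale (h = 1) and parallels are stretched by k = sec φ.
Areal scale = h·k = 1 × sec φ; at 45.8°, h = 1.000, k = 1.434, so h·k = 1.434.
True area = apparent / (areal scale) = 120000 / 1.434 ≈ 83700 km².

83700 km²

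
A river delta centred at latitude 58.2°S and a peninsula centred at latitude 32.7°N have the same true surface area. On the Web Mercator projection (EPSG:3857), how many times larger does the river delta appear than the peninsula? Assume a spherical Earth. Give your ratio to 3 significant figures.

On Mercator, area is exaggerated by sec²φ = 1/cos²φ.
At 58.2°: sec²(58.2°) = 1/0.5270² = 3.601.
At 32.7°: sec²(32.7°) = 1/0.8415² = 1.412.
Ratio = 3.601/1.412 = cos²(32.7°)/cos²(58.2°) ≈ 2.55.

2.55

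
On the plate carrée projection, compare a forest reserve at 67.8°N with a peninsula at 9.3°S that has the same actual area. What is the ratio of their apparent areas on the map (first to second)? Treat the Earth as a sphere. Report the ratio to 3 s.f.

Plate carrée maps x = Rλ, y = Rφ. The meridian scale is h = 1 and the parallel scale is k = 1/cos φ = sec φ.
Areal scale at 67.8°: h·k = 1.000 × 2.647 = 2.647.
Areal scale at 9.3°: h·k = 1.000 × 1.013 = 1.013.
Ratio = 2.647/1.013 ≈ 2.61.

2.61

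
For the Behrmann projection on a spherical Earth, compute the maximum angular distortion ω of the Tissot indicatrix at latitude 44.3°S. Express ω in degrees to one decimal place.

The Behrmann projection is cylindrical equal-area with φ₀ = 30°. For cylindrical equal-area with standard parallel φ₀, h = cos φ / cos φ₀ and k = cos φ₀ / cos φ, so h·k = 1.
At 44.3°: h = 0.8264, k = 1.210; principal scales a = 1.210, b = 0.8264.
sin(ω/2) = (a − b)/(a + b) = 0.3836/2.036 = 0.1884, so ω = 2 arcsin(0.1884) ≈ 21.7°.

21.7°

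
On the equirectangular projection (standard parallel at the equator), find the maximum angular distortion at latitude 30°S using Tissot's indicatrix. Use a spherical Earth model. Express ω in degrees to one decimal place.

8.2°

For the equirectangular projection with φ₀ = 0 (plate carrée), h = 1 along meridians and k = sec φ along parallels.
At 30°: h = 1.000, k = 1.155; principal scales a = 1.155, b = 1.000.
sin(ω/2) = (a − b)/(a + b) = 0.1547/2.155 = 0.07180, so ω = 2 arcsin(0.07180) ≈ 8.2°.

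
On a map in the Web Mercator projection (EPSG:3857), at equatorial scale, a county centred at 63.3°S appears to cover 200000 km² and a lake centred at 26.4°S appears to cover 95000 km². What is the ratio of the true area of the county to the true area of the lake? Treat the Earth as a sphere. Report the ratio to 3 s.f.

On Mercator the areal scale is sec²φ, so true area = apparent × cos²φ.
True area of county: 200000 × cos²(63.3°) = 200000 × 0.2019 = 40380 km².
True area of lake: 95000 × cos²(26.4°) = 95000 × 0.8023 = 76220 km².
Ratio = 40380 / 76220 ≈ 0.530.

0.530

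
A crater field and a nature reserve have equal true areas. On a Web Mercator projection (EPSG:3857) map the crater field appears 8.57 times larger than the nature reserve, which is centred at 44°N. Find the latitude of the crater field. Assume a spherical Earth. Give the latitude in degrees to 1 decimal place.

For equal true areas on Mercator, apparent areas scale as sec²φ, so the ratio is cos²φ₂ / cos²φ₁.
cos²φ₂ / cos²φ₁ = 8.57  ⇒  cos φ₁ = cos 44° / √8.57 = 0.7193/2.927 = 0.2457.
φ₁ = arccos(0.2457) ≈ 75.8°.

75.8°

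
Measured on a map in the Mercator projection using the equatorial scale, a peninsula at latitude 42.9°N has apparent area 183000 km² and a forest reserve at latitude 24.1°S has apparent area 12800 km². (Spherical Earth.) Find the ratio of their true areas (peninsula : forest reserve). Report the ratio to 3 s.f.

On Mercator the areal scale is sec²φ, so true area = apparent × cos²φ.
True area of peninsula: 183000 × cos²(42.9°) = 183000 × 0.5366 = 98200 km².
True area of forest reserve: 12800 × cos²(24.1°) = 12800 × 0.8333 = 10670 km².
Ratio = 98200 / 10670 ≈ 9.21.

9.21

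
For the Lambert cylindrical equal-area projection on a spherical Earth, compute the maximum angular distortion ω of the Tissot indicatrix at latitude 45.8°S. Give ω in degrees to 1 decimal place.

40.5°

The Lambert cylindrical equal-area projection is the cylindrical equal-area projection with its standard parallel at the equator (φ₀ = 0). Cylindrical equal-area (φ₀ = 0°): h = cos φ / cos 0° along meridians, k = cos 0° / cos φ along parallels; h·k = 1.
At 45.8°: h = 0.6972, k = 1.434; principal scales a = 1.434, b = 0.6972.
sin(ω/2) = (a − b)/(a + b) = 0.7372/2.132 = 0.3459, so ω = 2 arcsin(0.3459) ≈ 40.5°.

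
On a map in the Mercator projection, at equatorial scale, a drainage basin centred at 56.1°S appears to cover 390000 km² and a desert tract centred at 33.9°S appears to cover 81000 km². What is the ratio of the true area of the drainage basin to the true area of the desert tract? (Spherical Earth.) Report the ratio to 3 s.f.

2.17

Since Mercator area scale is 1/cos²φ, the true area equals the apparent area multiplied by cos²φ.
True area of drainage basin: 390000 × cos²(56.1°) = 390000 × 0.3111 = 121300 km².
True area of desert tract: 81000 × cos²(33.9°) = 81000 × 0.6889 = 55800 km².
Ratio = 121300 / 55800 ≈ 2.17.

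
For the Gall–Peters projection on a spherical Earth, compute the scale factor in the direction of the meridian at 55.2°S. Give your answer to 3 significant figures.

0.807

Gall–Peters is a cylindrical equal-area projection with standard parallels at ±45°. For cylindrical equal-area with standard parallel φ₀, h = cos φ / cos φ₀ and k = cos φ₀ / cos φ, so h·k = 1.
h = cos 55.2° / cos 45° = 0.5707/0.7071 = 0.8071.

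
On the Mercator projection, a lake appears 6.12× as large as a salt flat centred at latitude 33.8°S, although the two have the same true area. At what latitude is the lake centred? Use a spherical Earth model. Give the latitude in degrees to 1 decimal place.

70.4°

On Mercator, (apparent₁)/(apparent₂) = sec²φ₁ / sec²φ₂ when true areas are equal.
cos²φ₂ / cos²φ₁ = 6.12  ⇒  cos φ₁ = cos 33.8° / √6.12 = 0.8310/2.474 = 0.3359.
φ₁ = arccos(0.3359) ≈ 70.4°.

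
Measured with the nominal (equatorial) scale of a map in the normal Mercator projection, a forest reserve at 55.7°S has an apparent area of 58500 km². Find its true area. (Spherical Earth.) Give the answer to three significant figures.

Mercator is conformal, so the point scale is isotropic: h = k = sec φ = 1/cos φ.
Areal scale = k² = sec²φ = 1/cos²(55.7°) = 1/0.5635² = 3.149.
True area = apparent / (areal scale) = 58500 / 3.149 ≈ 18600 km².

18600 km²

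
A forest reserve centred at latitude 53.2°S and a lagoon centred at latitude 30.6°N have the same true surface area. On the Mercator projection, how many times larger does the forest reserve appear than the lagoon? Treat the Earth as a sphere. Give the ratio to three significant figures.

2.06

Mercator areal scale is sec²φ.
At 53.2°: sec²(53.2°) = 1/0.5990² = 2.787.
At 30.6°: sec²(30.6°) = 1/0.8607² = 1.350.
Ratio = 2.787/1.350 = cos²(30.6°)/cos²(53.2°) ≈ 2.06.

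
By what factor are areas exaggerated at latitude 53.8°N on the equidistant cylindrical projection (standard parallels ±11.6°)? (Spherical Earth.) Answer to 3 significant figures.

1.66

With standard parallel φ₀ = 11.6°, the equirectangular projection gives x = Rλ cos φ₀, y = Rφ, so h = 1 and k = cos 11.6° / cos φ.
Areal scale = h·k = 1 × cos φ₀ / cos φ; at 53.8°, h = 1.000, k = 1.659, so h·k = 1.659.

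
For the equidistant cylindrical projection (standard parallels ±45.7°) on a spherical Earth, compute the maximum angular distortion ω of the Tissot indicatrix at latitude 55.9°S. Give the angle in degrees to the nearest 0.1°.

With standard parallel φ₀ = 45.7°, the equirectangular projection gives x = Rλ cos φ₀, y = Rφ, so h = 1 and k = cos 45.7° / cos φ.
At 55.9°: h = 1.000, k = 1.246; principal scales a = 1.246, b = 1.000.
sin(ω/2) = (a − b)/(a + b) = 0.2457/2.246 = 0.1094, so ω = 2 arcsin(0.1094) ≈ 12.6°.

12.6°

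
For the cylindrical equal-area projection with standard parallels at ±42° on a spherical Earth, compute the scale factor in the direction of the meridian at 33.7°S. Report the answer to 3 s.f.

1.12

Cylindrical equal-area (φ₀ = 42°): h = cos φ / cos 42° along meridians, k = cos 42° / cos φ along parallels; h·k = 1.
h = cos 33.7° / cos 42° = 0.8320/0.7431 = 1.120.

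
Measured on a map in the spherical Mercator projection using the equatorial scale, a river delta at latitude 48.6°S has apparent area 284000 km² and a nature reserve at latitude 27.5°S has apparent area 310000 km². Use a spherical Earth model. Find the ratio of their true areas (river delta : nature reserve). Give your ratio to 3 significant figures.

0.509

Since Mercator area scale is 1/cos²φ, the true area equals the apparent area multiplied by cos²φ.
True area of river delta: 284000 × cos²(48.6°) = 284000 × 0.4373 = 124200 km².
True area of nature reserve: 310000 × cos²(27.5°) = 310000 × 0.7868 = 243900 km².
Ratio = 124200 / 243900 ≈ 0.509.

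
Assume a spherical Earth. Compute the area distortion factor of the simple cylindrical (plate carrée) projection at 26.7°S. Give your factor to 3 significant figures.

In the plate carrée (x = Rλ, y = Rφ), meridians are true-scale (h = 1) and parallels are stretched by k = sec φ.
Areal scale = h·k = 1 × sec φ; at 26.7°, h = 1.000, k = 1.119, so h·k = 1.119.

1.12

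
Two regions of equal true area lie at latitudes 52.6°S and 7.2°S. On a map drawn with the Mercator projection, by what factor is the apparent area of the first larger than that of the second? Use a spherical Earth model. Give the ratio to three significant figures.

2.67

On Mercator, area is exaggerated by sec²φ = 1/cos²φ.
At 52.6°: sec²(52.6°) = 1/0.6074² = 2.711.
At 7.2°: sec²(7.2°) = 1/0.9921² = 1.016.
Ratio = 2.711/1.016 = cos²(7.2°)/cos²(52.6°) ≈ 2.67.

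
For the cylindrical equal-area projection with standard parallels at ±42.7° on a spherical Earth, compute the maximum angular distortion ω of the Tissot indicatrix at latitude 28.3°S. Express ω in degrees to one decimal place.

20.6°

A cylindrical equal-area projection with standard parallel φ₀ has meridian scale h = cos φ / cos φ₀ and parallel scale k = cos φ₀ / cos φ (so areas are preserved, h·k = 1).
At 28.3°: h = 1.198, k = 0.8347; principal scales a = 1.198, b = 0.8347.
sin(ω/2) = (a − b)/(a + b) = 0.3634/2.033 = 0.1788, so ω = 2 arcsin(0.1788) ≈ 20.6°.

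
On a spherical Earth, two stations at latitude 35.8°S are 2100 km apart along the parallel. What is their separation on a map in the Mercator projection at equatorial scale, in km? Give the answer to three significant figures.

2590 km

For Mercator, h = k = sec φ (a conformal cylindrical projection has a single point scale, 1/cos φ).
Along the parallel, k = sec 35.8° = 1/0.8111 = 1.233.
Map distance = 2100 × 1.233 ≈ 2590 km.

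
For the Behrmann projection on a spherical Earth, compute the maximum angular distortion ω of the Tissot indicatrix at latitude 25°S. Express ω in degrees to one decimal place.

The Behrmann projection is cylindrical equal-area with φ₀ = 30°. Cylindrical equal-area (φ₀ = 30°): h = cos φ / cos 30° along meridians, k = cos 30° / cos φ along parallels; h·k = 1.
At 25°: h = 1.047, k = 0.9556; principal scales a = 1.047, b = 0.9556.
sin(ω/2) = (a − b)/(a + b) = 0.09096/2.002 = 0.04543, so ω = 2 arcsin(0.04543) ≈ 5.2°.

5.2°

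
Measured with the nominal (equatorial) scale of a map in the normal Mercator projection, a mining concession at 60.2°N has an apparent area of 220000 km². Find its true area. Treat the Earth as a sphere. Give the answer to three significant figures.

Mercator is conformal, so the point scale is isotropic: h = k = sec φ = 1/cos φ.
Areal scale = k² = sec²φ = 1/cos²(60.2°) = 1/0.4970² = 4.049.
True area = apparent / (areal scale) = 220000 / 4.049 ≈ 54300 km².

54300 km²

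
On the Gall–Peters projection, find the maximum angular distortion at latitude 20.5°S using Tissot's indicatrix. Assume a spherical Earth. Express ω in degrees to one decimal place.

31.8°

Gall–Peters is a cylindrical equal-area projection with standard parallels at ±45°. A cylindrical equal-area projection with standard parallel φ₀ has meridian scale h = cos φ / cos φ₀ and parallel scale k = cos φ₀ / cos φ (so areas are preserved, h·k = 1).
At 20.5°: h = 1.325, k = 0.7549; principal scales a = 1.325, b = 0.7549.
sin(ω/2) = (a − b)/(a + b) = 0.5697/2.080 = 0.2740, so ω = 2 arcsin(0.2740) ≈ 31.8°.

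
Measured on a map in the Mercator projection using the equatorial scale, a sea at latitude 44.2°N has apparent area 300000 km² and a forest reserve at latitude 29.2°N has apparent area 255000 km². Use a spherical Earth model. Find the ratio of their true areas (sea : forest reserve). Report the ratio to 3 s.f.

On Mercator the areal scale is sec²φ, so true area = apparent × cos²φ.
True area of sea: 300000 × cos²(44.2°) = 300000 × 0.5140 = 154200 km².
True area of forest reserve: 255000 × cos²(29.2°) = 255000 × 0.7620 = 194300 km².
Ratio = 154200 / 194300 ≈ 0.794.

0.794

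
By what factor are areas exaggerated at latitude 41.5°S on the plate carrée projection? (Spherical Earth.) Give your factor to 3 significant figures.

In the plate carrée (x = Rλ, y = Rφ), meridians are true-scale (h = 1) and parallels are stretched by k = sec φ.
Areal scale = h·k = 1 × sec φ; at 41.5°, h = 1.000, k = 1.335, so h·k = 1.335.

1.34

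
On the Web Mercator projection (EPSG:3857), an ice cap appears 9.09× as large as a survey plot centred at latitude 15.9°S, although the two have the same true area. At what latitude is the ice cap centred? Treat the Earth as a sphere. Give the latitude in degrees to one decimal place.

For equal true areas on Mercator, apparent areas scale as sec²φ, so the ratio is cos²φ₂ / cos²φ₁.
cos²φ₂ / cos²φ₁ = 9.09  ⇒  cos φ₁ = cos 15.9° / √9.09 = 0.9617/3.015 = 0.3190.
φ₁ = arccos(0.3190) ≈ 71.4°.

71.4°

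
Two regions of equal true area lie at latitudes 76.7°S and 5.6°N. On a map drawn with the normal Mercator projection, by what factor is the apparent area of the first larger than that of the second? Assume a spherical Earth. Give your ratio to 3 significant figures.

18.7

Mercator areal scale is sec²φ.
At 76.7°: sec²(76.7°) = 1/0.2300² = 18.90.
At 5.6°: sec²(5.6°) = 1/0.9952² = 1.010.
Ratio = 18.90/1.010 = cos²(5.6°)/cos²(76.7°) ≈ 18.7.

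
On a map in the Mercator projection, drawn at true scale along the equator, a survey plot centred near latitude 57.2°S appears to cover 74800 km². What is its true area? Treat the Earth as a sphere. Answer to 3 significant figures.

21900 km²

Mercator is conformal, so the point scale is isotropic: h = k = sec φ = 1/cos φ.
Areal scale = k² = sec²φ = 1/cos²(57.2°) = 1/0.5417² = 3.408.
True area = apparent / (areal scale) = 74800 / 3.408 ≈ 21900 km².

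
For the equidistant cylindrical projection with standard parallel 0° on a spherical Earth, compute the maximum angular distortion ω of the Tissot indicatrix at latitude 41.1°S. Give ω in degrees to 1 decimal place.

Plate carrée maps x = Rλ, y = Rφ. The meridian scale is h = 1 and the parallel scale is k = 1/cos φ = sec φ.
At 41.1°: h = 1.000, k = 1.327; principal scales a = 1.327, b = 1.000.
sin(ω/2) = (a − b)/(a + b) = 0.3270/2.327 = 0.1405, so ω = 2 arcsin(0.1405) ≈ 16.2°.

16.2°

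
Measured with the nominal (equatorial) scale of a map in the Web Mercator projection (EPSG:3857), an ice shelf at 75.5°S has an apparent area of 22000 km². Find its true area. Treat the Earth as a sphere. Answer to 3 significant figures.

1380 km²

For Mercator, h = k = sec φ (a conformal cylindrical projection has a single point scale, 1/cos φ).
Areal scale = k² = sec²φ = 1/cos²(75.5°) = 1/0.2504² = 15.95.
True area = apparent / (areal scale) = 22000 / 15.95 ≈ 1380 km².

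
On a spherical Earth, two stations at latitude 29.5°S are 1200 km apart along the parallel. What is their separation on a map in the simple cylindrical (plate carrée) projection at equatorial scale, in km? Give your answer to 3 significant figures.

1380 km

Plate carrée maps x = Rλ, y = Rφ. The meridian scale is h = 1 and the parallel scale is k = 1/cos φ = sec φ.
Along the parallel, k = sec 29.5° = 1/0.8704 = 1.149.
Map distance = 1200 × 1.149 ≈ 1380 km.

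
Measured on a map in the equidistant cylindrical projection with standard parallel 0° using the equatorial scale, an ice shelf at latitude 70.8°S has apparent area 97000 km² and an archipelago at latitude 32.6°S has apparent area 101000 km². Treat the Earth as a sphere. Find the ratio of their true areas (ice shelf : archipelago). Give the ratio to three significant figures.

Plate carrée has h = 1 and k = sec φ, giving areal scale sec φ; true area = (apparent area) · cos φ.
True area of ice shelf: 97000 × cos(70.8°) = 97000 × 0.3289 = 31900 km².
True area of archipelago: 101000 × cos(32.6°) = 101000 × 0.8425 = 85090 km².
Ratio = 31900 / 85090 ≈ 0.375.

0.375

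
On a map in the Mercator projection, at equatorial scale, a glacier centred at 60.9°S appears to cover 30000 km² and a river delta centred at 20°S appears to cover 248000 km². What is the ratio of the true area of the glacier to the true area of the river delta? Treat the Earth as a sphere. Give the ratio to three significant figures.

0.0324

Since Mercator area scale is 1/cos²φ, the true area equals the apparent area multiplied by cos²φ.
True area of glacier: 30000 × cos²(60.9°) = 30000 × 0.2365 = 7096 km².
True area of river delta: 248000 × cos²(20°) = 248000 × 0.8830 = 219000 km².
Ratio = 7096 / 219000 ≈ 0.0324.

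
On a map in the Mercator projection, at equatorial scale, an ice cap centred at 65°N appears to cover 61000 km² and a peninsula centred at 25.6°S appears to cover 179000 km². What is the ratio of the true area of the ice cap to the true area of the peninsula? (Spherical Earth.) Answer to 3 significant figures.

On Mercator the areal scale is sec²φ, so true area = apparent × cos²φ.
True area of ice cap: 61000 × cos²(65°) = 61000 × 0.1786 = 10890 km².
True area of peninsula: 179000 × cos²(25.6°) = 179000 × 0.8133 = 145600 km².
Ratio = 10890 / 145600 ≈ 0.0748.

0.0748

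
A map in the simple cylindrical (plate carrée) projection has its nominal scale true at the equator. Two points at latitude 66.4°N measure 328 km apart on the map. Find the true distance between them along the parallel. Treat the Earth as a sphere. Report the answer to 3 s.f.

131 km

Plate carrée maps x = Rλ, y = Rφ. The meridian scale is h = 1 and the parallel scale is k = 1/cos φ = sec φ.
Along the parallel at 66.4°, map distances are exaggerated by k = sec 66.4° = 2.498.
True distance = 328 / 2.498 = 328 × cos 66.4° ≈ 131 km.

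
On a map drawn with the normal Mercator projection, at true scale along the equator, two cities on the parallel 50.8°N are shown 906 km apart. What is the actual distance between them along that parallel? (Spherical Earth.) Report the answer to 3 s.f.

Mercator is conformal, so the point scale is isotropic: h = k = sec φ = 1/cos φ.
Along the parallel at 50.8°, map distances are exaggerated by k = sec 50.8° = 1.582.
True distance = 906 / 1.582 = 906 × cos 50.8° ≈ 573 km.

573 km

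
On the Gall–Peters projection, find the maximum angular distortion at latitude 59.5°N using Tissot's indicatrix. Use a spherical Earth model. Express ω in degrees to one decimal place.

37.3°

Gall–Peters is a cylindrical equal-area projection with standard parallels at ±45°. For cylindrical equal-area with standard parallel φ₀, h = cos φ / cos φ₀ and k = cos φ₀ / cos φ, so h·k = 1.
At 59.5°: h = 0.7178, k = 1.393; principal scales a = 1.393, b = 0.7178.
sin(ω/2) = (a − b)/(a + b) = 0.6754/2.111 = 0.3200, so ω = 2 arcsin(0.3200) ≈ 37.3°.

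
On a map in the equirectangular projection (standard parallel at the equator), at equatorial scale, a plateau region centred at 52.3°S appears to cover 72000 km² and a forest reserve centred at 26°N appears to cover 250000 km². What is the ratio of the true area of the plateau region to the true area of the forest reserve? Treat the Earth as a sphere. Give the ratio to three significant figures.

Plate carrée has h = 1 and k = sec φ, giving areal scale sec φ; true area = (apparent area) · cos φ.
True area of plateau region: 72000 × cos(52.3°) = 72000 × 0.6115 = 44030 km².
True area of forest reserve: 250000 × cos(26°) = 250000 × 0.8988 = 224700 km².
Ratio = 44030 / 224700 ≈ 0.196.

0.196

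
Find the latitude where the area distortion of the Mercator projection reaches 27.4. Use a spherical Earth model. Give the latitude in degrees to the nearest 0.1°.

Mercator areal scale is sec²φ.
sec²φ = 27.4  ⇒  cos²φ = 0.03650  ⇒  cos φ = 0.1910.
φ = arccos(0.1910) ≈ 79.0°.

79.0°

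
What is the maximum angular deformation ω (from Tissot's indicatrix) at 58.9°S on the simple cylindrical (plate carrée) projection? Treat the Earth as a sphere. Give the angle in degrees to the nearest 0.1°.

For the equirectangular projection with φ₀ = 0 (plate carrée), h = 1 along meridians and k = sec φ along parallels.
At 58.9°: h = 1.000, k = 1.936; principal scales a = 1.936, b = 1.000.
sin(ω/2) = (a − b)/(a + b) = 0.9360/2.936 = 0.3188, so ω = 2 arcsin(0.3188) ≈ 37.2°.

37.2°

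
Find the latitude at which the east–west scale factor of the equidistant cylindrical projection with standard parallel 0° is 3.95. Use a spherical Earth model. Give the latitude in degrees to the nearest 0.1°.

Plate carrée: h = 1, k = sec φ along parallels.
sec φ = 3.95  ⇒  cos φ = 0.2532  ⇒  φ ≈ 75.3°.

75.3°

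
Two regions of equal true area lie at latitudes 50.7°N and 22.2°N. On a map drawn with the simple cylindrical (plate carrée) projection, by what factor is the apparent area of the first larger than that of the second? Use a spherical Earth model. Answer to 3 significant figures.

In the plate carrée (x = Rλ, y = Rφ), meridians are true-scale (h = 1) and parallels are stretched by k = sec φ.
Areal scale at 50.7°: h·k = 1.000 × 1.579 = 1.579.
Areal scale at 22.2°: h·k = 1.000 × 1.080 = 1.080.
Ratio = 1.579/1.080 ≈ 1.46.

1.46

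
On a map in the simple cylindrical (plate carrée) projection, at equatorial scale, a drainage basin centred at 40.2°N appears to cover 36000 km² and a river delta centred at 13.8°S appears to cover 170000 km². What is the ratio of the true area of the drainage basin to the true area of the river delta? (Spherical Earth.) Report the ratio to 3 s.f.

0.167

On the plate carrée, areal scale = h·k = 1 × sec φ, so true area = apparent × cos φ.
True area of drainage basin: 36000 × cos(40.2°) = 36000 × 0.7638 = 27500 km².
True area of river delta: 170000 × cos(13.8°) = 170000 × 0.9711 = 165100 km².
Ratio = 27500 / 165100 ≈ 0.167.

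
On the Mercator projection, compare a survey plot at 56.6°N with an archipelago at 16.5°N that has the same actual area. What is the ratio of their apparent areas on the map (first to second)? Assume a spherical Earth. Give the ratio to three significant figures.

On Mercator, area is exaggerated by sec²φ = 1/cos²φ.
At 56.6°: sec²(56.6°) = 1/0.5505² = 3.300.
At 16.5°: sec²(16.5°) = 1/0.9588² = 1.088.
Ratio = 3.300/1.088 = cos²(16.5°)/cos²(56.6°) ≈ 3.03.

3.03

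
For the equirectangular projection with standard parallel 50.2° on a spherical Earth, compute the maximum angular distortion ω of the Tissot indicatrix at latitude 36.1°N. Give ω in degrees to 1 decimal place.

13.3°

With standard parallel φ₀ = 50.2°, the equirectangular projection gives x = Rλ cos φ₀, y = Rφ, so h = 1 and k = cos 50.2° / cos φ.
At 36.1°: h = 1.000, k = 0.7922; principal scales a = 1.000, b = 0.7922.
sin(ω/2) = (a − b)/(a + b) = 0.2078/1.792 = 0.1159, so ω = 2 arcsin(0.1159) ≈ 13.3°.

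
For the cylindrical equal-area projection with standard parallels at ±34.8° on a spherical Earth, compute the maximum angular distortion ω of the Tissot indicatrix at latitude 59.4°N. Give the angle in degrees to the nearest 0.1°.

52.8°

A cylindrical equal-area projection with standard parallel φ₀ has meridian scale h = cos φ / cos φ₀ and parallel scale k = cos φ₀ / cos φ (so areas are preserved, h·k = 1).
At 59.4°: h = 0.6199, k = 1.613; principal scales a = 1.613, b = 0.6199.
sin(ω/2) = (a − b)/(a + b) = 0.9932/2.233 = 0.4448, so ω = 2 arcsin(0.4448) ≈ 52.8°.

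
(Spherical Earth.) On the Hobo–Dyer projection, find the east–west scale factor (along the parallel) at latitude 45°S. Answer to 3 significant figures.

1.12

The Hobo–Dyer projection is cylindrical equal-area with φ₀ = 37.5°. A cylindrical equal-area projection with standard parallel φ₀ has meridian scale h = cos φ / cos φ₀ and parallel scale k = cos φ₀ / cos φ (so areas are preserved, h·k = 1).
k = cos 37.5° / cos 45° = 0.7934/0.7071 = 1.122.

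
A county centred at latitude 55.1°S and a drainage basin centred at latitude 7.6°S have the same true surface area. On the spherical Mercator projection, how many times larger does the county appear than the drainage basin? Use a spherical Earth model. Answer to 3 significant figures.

Mercator areal scale is sec²φ.
At 55.1°: sec²(55.1°) = 1/0.5721² = 3.055.
At 7.6°: sec²(7.6°) = 1/0.9912² = 1.018.
Ratio = 3.055/1.018 = cos²(7.6°)/cos²(55.1°) ≈ 3.00.

3.00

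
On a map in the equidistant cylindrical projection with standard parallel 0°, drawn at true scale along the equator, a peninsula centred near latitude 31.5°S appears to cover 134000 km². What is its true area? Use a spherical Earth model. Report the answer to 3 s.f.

114000 km²

In the plate carrée (x = Rλ, y = Rφ), meridians are true-scale (h = 1) and parallels are stretched by k = sec φ.
Areal scale = h·k = 1 × sec φ; at 31.5°, h = 1.000, k = 1.173, so h·k = 1.173.
True area = apparent / (areal scale) = 134000 / 1.173 ≈ 114000 km².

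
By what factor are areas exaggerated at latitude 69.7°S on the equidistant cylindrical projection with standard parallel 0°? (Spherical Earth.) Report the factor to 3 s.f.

2.88

For the equirectangular projection with φ₀ = 0 (plate carrée), h = 1 along meridians and k = sec φ along parallels.
Areal scale = h·k = 1 × sec φ; at 69.7°, h = 1.000, k = 2.882, so h·k = 2.882.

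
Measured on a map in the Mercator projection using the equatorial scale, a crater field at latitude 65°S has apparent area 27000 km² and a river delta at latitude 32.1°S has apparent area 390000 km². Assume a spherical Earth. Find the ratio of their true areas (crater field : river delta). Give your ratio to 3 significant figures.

0.0172

Since Mercator area scale is 1/cos²φ, the true area equals the apparent area multiplied by cos²φ.
True area of crater field: 27000 × cos²(65°) = 27000 × 0.1786 = 4822 km².
True area of river delta: 390000 × cos²(32.1°) = 390000 × 0.7176 = 279900 km².
Ratio = 4822 / 279900 ≈ 0.0172.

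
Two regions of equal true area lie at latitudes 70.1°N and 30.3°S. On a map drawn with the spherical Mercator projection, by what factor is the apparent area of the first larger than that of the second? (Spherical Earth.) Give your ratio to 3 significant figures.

6.43

On Mercator, area is exaggerated by sec²φ = 1/cos²φ.
At 70.1°: sec²(70.1°) = 1/0.3404² = 8.631.
At 30.3°: sec²(30.3°) = 1/0.8634² = 1.341.
Ratio = 8.631/1.341 = cos²(30.3°)/cos²(70.1°) ≈ 6.43.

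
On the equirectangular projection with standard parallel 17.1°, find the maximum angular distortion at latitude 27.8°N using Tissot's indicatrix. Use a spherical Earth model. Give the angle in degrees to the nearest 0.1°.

4.4°

In the equirectangular projection with standard parallel φ₀ = 17.1° (x = Rλ cos φ₀, y = Rφ), meridians are true-scale (h = 1) and the parallel scale is k = cos φ₀ / cos φ.
At 27.8°: h = 1.000, k = 1.081; principal scales a = 1.081, b = 1.000.
sin(ω/2) = (a − b)/(a + b) = 0.08050/2.081 = 0.03869, so ω = 2 arcsin(0.03869) ≈ 4.4°.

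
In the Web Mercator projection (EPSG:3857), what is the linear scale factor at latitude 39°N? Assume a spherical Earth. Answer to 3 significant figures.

1.29

The Mercator projection is conformal; its linear scale factor is the same in every direction and equals sec φ = 1/cos φ.
k = 1/cos 39° = 1/0.7771 = 1.287.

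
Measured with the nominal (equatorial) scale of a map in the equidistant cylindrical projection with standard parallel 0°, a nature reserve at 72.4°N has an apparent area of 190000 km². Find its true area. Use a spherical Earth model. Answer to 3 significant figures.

57500 km²

Plate carrée maps x = Rλ, y = Rφ. The meridian scale is h = 1 and the parallel scale is k = 1/cos φ = sec φ.
Areal scale = h·k = 1 × sec φ; at 72.4°, h = 1.000, k = 3.307, so h·k = 3.307.
True area = apparent / (areal scale) = 190000 / 3.307 ≈ 57500 km².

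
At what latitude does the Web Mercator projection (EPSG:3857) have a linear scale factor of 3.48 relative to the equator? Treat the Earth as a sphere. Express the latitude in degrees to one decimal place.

Mercator scale is k = sec φ = 1/cos φ.
1/cos φ = 3.48  ⇒  cos φ = 0.2874  ⇒  φ = arccos(0.2874) ≈ 73.3°.

73.3°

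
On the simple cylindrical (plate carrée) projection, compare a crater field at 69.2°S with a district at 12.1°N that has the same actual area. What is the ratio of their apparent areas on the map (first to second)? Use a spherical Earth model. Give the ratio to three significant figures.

2.75

In the plate carrée (x = Rλ, y = Rφ), meridians are true-scale (h = 1) and parallels are stretched by k = sec φ.
Areal scale at 69.2°: h·k = 1.000 × 2.816 = 2.816.
Areal scale at 12.1°: h·k = 1.000 × 1.023 = 1.023.
Ratio = 2.816/1.023 ≈ 2.75.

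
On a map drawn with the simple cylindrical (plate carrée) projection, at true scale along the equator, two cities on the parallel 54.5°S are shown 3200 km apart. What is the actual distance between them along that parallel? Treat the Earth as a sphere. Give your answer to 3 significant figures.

1860 km

For the equirectangular projection with φ₀ = 0 (plate carrée), h = 1 along meridians and k = sec φ along parallels.
Along the parallel at 54.5°, map distances are exaggerated by k = sec 54.5° = 1.722.
True distance = 3200 / 1.722 = 3200 × cos 54.5° ≈ 1860 km.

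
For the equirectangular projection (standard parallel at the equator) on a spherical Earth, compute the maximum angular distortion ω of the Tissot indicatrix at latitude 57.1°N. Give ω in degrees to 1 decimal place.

34.4°

Plate carrée maps x = Rλ, y = Rφ. The meridian scale is h = 1 and the parallel scale is k = 1/cos φ = sec φ.
At 57.1°: h = 1.000, k = 1.841; principal scales a = 1.841, b = 1.000.
sin(ω/2) = (a − b)/(a + b) = 0.8410/2.841 = 0.2960, so ω = 2 arcsin(0.2960) ≈ 34.4°.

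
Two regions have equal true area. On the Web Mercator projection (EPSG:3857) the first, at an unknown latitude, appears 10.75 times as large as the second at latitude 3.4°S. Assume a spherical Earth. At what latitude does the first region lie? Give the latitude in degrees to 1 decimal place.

72.3°

On Mercator, (apparent₁)/(apparent₂) = sec²φ₁ / sec²φ₂ when true areas are equal.
cos²φ₂ / cos²φ₁ = 10.75  ⇒  cos φ₁ = cos 3.4° / √10.75 = 0.9982/3.279 = 0.3045.
φ₁ = arccos(0.3045) ≈ 72.3°.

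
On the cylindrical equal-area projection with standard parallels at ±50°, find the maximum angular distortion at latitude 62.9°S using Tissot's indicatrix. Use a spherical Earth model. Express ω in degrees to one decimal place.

38.7°

A cylindrical equal-area projection with standard parallel φ₀ has meridian scale h = cos φ / cos φ₀ and parallel scale k = cos φ₀ / cos φ (so areas are preserved, h·k = 1).
At 62.9°: h = 0.7087, k = 1.411; principal scales a = 1.411, b = 0.7087.
sin(ω/2) = (a − b)/(a + b) = 0.7023/2.120 = 0.3313, so ω = 2 arcsin(0.3313) ≈ 38.7°.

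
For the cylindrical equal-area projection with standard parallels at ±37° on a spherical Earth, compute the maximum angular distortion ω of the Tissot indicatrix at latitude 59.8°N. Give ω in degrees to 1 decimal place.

A cylindrical equal-area projection with standard parallel φ₀ has meridian scale h = cos φ / cos φ₀ and parallel scale k = cos φ₀ / cos φ (so areas are preserved, h·k = 1).
At 59.8°: h = 0.6298, k = 1.588; principal scales a = 1.588, b = 0.6298.
sin(ω/2) = (a − b)/(a + b) = 0.9578/2.218 = 0.4319, so ω = 2 arcsin(0.4319) ≈ 51.2°.

51.2°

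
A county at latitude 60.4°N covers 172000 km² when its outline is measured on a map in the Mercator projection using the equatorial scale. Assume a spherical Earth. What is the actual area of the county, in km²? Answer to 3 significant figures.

Mercator is conformal, so the point scale is isotropic: h = k = sec φ = 1/cos φ.
Areal scale = k² = sec²φ = 1/cos²(60.4°) = 1/0.4939² = 4.099.
True area = apparent / (areal scale) = 172000 / 4.099 ≈ 42000 km².

42000 km²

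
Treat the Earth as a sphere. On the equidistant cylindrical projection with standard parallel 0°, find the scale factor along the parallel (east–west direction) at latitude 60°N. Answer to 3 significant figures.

2.00

For the equirectangular projection with φ₀ = 0 (plate carrée), h = 1 along meridians and k = sec φ along parallels.
k = 1/cos 60° = 1/0.5000 = 2.000.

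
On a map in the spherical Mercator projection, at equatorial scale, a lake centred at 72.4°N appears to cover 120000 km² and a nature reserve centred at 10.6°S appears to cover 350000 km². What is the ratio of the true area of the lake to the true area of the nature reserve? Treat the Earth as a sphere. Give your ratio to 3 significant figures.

Since Mercator area scale is 1/cos²φ, the true area equals the apparent area multiplied by cos²φ.
True area of lake: 120000 × cos²(72.4°) = 120000 × 0.09143 = 10970 km².
True area of nature reserve: 350000 × cos²(10.6°) = 350000 × 0.9662 = 338200 km².
Ratio = 10970 / 338200 ≈ 0.0324.

0.0324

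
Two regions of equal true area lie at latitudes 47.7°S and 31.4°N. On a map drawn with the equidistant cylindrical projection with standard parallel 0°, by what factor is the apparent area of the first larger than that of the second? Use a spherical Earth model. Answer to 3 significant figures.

1.27

For the equirectangular projection with φ₀ = 0 (plate carrée), h = 1 along meridians and k = sec φ along parallels.
Areal scale at 47.7°: h·k = 1.000 × 1.486 = 1.486.
Areal scale at 31.4°: h·k = 1.000 × 1.172 = 1.172.
Ratio = 1.486/1.172 ≈ 1.27.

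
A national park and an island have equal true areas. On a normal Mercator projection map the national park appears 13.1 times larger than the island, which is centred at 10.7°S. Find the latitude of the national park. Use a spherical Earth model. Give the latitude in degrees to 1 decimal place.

74.2°

For equal true areas on Mercator, apparent areas scale as sec²φ, so the ratio is cos²φ₂ / cos²φ₁.
cos²φ₂ / cos²φ₁ = 13.1  ⇒  cos φ₁ = cos 10.7° / √13.1 = 0.9826/3.619 = 0.2715.
φ₁ = arccos(0.2715) ≈ 74.2°.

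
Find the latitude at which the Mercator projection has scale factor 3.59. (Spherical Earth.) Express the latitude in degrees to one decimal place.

Mercator scale is k = sec φ = 1/cos φ.
1/cos φ = 3.59  ⇒  cos φ = 0.2786  ⇒  φ = arccos(0.2786) ≈ 73.8°.

73.8°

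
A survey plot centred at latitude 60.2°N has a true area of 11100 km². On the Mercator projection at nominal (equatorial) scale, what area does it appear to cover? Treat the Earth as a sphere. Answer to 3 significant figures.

For Mercator, h = k = sec φ (a conformal cylindrical projection has a single point scale, 1/cos φ).
Areal scale = k² = sec²φ = 1/cos²(60.2°) = 1/0.4970² = 4.049.
Apparent area = 11100 × 4.049 ≈ 44900 km².

44900 km²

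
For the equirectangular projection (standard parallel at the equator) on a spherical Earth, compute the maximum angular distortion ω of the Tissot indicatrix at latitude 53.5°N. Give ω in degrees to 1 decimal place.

29.4°

Plate carrée maps x = Rλ, y = Rφ. The meridian scale is h = 1 and the parallel scale is k = 1/cos φ = sec φ.
At 53.5°: h = 1.000, k = 1.681; principal scales a = 1.681, b = 1.000.
sin(ω/2) = (a − b)/(a + b) = 0.6812/2.681 = 0.2541, so ω = 2 arcsin(0.2541) ≈ 29.4°.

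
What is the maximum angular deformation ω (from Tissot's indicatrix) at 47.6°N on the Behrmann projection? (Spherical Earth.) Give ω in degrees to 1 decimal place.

Behrmann is a cylindrical equal-area projection with standard parallels at ±30°. For cylindrical equal-area with standard parallel φ₀, h = cos φ / cos φ₀ and k = cos φ₀ / cos φ, so h·k = 1.
At 47.6°: h = 0.7786, k = 1.284; principal scales a = 1.284, b = 0.7786.
sin(ω/2) = (a − b)/(a + b) = 0.5057/2.063 = 0.2451, so ω = 2 arcsin(0.2451) ≈ 28.4°.

28.4°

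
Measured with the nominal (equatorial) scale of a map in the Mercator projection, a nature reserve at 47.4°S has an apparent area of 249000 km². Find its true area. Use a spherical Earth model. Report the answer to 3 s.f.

The Mercator projection is conformal; its linear scale factor is the same in every direction and equals sec φ = 1/cos φ.
Areal scale = k² = sec²φ = 1/cos²(47.4°) = 1/0.6769² = 2.183.
True area = apparent / (areal scale) = 249000 / 2.183 ≈ 114000 km².

114000 km²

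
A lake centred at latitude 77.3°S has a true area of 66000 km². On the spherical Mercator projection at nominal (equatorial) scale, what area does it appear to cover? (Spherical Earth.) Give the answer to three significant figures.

For Mercator, h = k = sec φ (a conformal cylindrical projection has a single point scale, 1/cos φ).
Areal scale = k² = sec²φ = 1/cos²(77.3°) = 1/0.2198² = 20.69.
Apparent area = 66000 × 20.69 ≈ 1370000 km².

1370000 km²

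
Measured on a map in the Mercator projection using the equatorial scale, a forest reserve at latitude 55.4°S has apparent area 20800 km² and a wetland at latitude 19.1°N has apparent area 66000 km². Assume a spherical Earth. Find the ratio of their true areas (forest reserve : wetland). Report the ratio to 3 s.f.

Since Mercator area scale is 1/cos²φ, the true area equals the apparent area multiplied by cos²φ.
True area of forest reserve: 20800 × cos²(55.4°) = 20800 × 0.3224 = 6707 km².
True area of wetland: 66000 × cos²(19.1°) = 66000 × 0.8929 = 58930 km².
Ratio = 6707 / 58930 ≈ 0.114.

0.114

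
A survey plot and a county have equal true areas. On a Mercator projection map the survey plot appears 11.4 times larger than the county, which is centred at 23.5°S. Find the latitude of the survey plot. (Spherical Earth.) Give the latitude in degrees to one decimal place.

74.2°

For equal true areas on Mercator, apparent areas scale as sec²φ, so the ratio is cos²φ₂ / cos²φ₁.
cos²φ₂ / cos²φ₁ = 11.4  ⇒  cos φ₁ = cos 23.5° / √11.4 = 0.9171/3.376 = 0.2716.
φ₁ = arccos(0.2716) ≈ 74.2°.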